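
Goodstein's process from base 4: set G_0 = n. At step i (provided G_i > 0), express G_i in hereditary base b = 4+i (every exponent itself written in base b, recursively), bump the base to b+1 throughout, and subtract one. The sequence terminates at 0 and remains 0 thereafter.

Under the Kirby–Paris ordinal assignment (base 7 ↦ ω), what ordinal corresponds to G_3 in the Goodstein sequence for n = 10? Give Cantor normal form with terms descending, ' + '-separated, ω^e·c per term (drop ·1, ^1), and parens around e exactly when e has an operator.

ω + 6

G_0=10  [base 4] 2·4 + 2  →[4↦5]→  2·5 + 2 = 12  −1 ⇒ G_1=11
G_1=11  [base 5] 2·5 + 1  →[5↦6]→  2·6 + 1 = 13  −1 ⇒ G_2=12
G_2=12  [base 6] 2·6  →[6↦7]→  2·7 = 14  −1 ⇒ G_3=13
G_3=13  [base 7] 7 + 6  →[7↦8]→  8 + 6 = 14  −1 ⇒ G_4=13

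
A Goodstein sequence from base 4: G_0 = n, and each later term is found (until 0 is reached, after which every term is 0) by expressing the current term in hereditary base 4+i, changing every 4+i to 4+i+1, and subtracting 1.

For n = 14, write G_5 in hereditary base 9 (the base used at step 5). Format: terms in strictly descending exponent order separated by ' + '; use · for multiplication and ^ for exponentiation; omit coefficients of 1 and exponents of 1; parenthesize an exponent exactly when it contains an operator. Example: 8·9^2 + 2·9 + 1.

2·9 + 4

14 —HB4→ 3·4 + 2 —bump→ 3·5 + 2 = 17 —(−1)→ 16
16 —HB5→ 3·5 + 1 —bump→ 3·6 + 1 = 19 —(−1)→ 18
18 —HB6→ 3·6 —bump→ 3·7 = 21 —(−1)→ 20
20 —HB7→ 2·7 + 6 —bump→ 2·8 + 6 = 22 —(−1)→ 21
21 —HB8→ 2·8 + 5 —bump→ 2·9 + 5 = 23 —(−1)→ 22
22 —HB9→ 2·9 + 4 —bump→ 2·10 + 4 = 24 —(−1)→ 23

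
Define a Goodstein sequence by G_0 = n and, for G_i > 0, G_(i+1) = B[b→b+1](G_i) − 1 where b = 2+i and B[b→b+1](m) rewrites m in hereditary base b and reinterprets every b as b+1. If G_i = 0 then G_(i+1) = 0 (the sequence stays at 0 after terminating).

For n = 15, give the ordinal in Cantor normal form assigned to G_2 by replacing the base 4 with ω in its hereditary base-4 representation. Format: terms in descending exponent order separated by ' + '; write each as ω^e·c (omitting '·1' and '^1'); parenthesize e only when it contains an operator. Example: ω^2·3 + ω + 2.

ω^(ω + 1) + ω^ω + 3

base 2: 15 = 2^(2 + 1) + 2^2 + 2 + 1; at 3: 3^(3 + 1) + 3^3 + 3 + 1 = 112; next = 111
base 3: 111 = 3^(3 + 1) + 3^3 + 3; at 4: 4^(4 + 1) + 4^4 + 4 = 1284; next = 1283
base 4: 1283 = 4^(4 + 1) + 4^4 + 3; at 5: 5^(5 + 1) + 5^5 + 3 = 18753; next = 18752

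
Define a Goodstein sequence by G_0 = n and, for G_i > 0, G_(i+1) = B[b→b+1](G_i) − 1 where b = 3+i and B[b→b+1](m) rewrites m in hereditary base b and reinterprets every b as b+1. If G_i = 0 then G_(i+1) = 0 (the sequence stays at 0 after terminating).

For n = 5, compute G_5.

3

base 3: 5 = 3 + 2; at 4: 4 + 2 = 6; next = 5
base 4: 5 = 4 + 1; at 5: 5 + 1 = 6; next = 5
base 5: 5 = 5; at 6: 6 = 6; next = 5
base 6: 5 = 5; at 7: 5 = 5; next = 4
base 7: 4 = 4; at 8: 4 = 4; next = 3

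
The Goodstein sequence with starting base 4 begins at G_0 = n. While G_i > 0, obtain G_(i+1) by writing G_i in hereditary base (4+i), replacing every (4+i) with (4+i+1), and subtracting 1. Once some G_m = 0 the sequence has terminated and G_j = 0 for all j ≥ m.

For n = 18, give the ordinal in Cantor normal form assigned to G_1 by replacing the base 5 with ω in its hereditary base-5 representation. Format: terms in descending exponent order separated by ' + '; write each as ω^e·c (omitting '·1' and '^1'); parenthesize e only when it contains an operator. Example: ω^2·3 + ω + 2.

step 0: 18 = 4^2 + 2; sub 5 for 4: 5^2 + 2; = 27; G_1 = 27−1 = 26
step 1: 26 = 5^2 + 1; sub 6 for 5: 6^2 + 1; = 37; G_2 = 37−1 = 36

ω^2 + 1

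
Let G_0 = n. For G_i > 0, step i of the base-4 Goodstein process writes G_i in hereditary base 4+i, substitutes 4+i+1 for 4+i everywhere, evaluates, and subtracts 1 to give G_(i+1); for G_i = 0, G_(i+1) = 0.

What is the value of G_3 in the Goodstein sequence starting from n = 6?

base 4: 6 = 4 + 2; at 5: 5 + 2 = 7; next = 6
base 5: 6 = 5 + 1; at 6: 6 + 1 = 7; next = 6
base 6: 6 = 6; at 7: 7 = 7; next = 6

6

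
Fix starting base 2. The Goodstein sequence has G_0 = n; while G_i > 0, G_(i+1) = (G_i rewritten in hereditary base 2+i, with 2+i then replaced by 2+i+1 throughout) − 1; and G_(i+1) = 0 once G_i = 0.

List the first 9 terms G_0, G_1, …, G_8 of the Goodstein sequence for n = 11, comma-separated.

11, 84, 1027, 15627, 279937, 5764801, 134217727, 2749609302, 70077777775

11 —HB2→ 2^(2 + 1) + 2 + 1 —bump→ 3^(3 + 1) + 3 + 1 = 85 —(−1)→ 84
84 —HB3→ 3^(3 + 1) + 3 —bump→ 4^(4 + 1) + 4 = 1028 —(−1)→ 1027
1027 —HB4→ 4^(4 + 1) + 3 —bump→ 5^(5 + 1) + 3 = 15628 —(−1)→ 15627
15627 —HB5→ 5^(5 + 1) + 2 —bump→ 6^(6 + 1) + 2 = 279938 —(−1)→ 279937
279937 —HB6→ 6^(6 + 1) + 1 —bump→ 7^(7 + 1) + 1 = 5764802 —(−1)→ 5764801
5764801 —HB7→ 7^(7 + 1) —bump→ 8^(8 + 1) = 134217728 —(−1)→ 134217727
134217727 —HB8→ 7·8^8 + 7·8^7 + 7·8^6 + 7·8^5 + 7·8^4 + 7·8^3 + 7·8^2 + 7·8 + 7 —bump→ 7·9^9 + 7·9^7 + 7·9^6 + 7·9^5 + 7·9^4 + 7·9^3 + 7·9^2 + 7·9 + 7 = 2749609303 —(−1)→ 2749609302
2749609302 —HB9→ 7·9^9 + 7·9^7 + 7·9^6 + 7·9^5 + 7·9^4 + 7·9^3 + 7·9^2 + 7·9 + 6 —bump→ 7·10^10 + 7·10^7 + 7·10^6 + 7·10^5 + 7·10^4 + 7·10^3 + 7·10^2 + 7·10 + 6 = 70077777776 —(−1)→ 70077777775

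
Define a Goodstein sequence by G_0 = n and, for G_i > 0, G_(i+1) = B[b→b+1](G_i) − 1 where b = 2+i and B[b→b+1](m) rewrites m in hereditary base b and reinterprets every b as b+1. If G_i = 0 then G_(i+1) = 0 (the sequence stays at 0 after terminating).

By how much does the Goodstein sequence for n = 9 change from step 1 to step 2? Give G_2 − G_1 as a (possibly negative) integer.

942

(0) 9|_2 = 2^(2 + 1) + 1 ↦ 3^(3 + 1) + 1|_3 = 82 ⇒ 81
(1) 81|_3 = 3^(3 + 1) ↦ 4^(4 + 1)|_4 = 1024 ⇒ 1023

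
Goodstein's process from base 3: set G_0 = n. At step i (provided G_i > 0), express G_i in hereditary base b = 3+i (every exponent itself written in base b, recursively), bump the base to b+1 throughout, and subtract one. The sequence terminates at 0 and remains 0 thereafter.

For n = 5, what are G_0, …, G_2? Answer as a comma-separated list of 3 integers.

5, 5, 5

step 0: 5 = 3 + 2; sub 4 for 3: 4 + 2; = 6; G_1 = 6−1 = 5
step 1: 5 = 4 + 1; sub 5 for 4: 5 + 1; = 6; G_2 = 6−1 = 5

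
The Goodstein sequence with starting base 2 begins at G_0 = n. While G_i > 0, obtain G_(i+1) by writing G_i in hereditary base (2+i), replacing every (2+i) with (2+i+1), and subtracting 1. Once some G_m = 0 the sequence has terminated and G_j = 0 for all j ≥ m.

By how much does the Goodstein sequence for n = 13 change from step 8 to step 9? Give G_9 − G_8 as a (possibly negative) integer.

3038428377778

step 0: 13 = 2^(2 + 1) + 2^2 + 1; sub 3 for 2: 3^(3 + 1) + 3^3 + 1; = 109; G_1 = 109−1 = 108
step 1: 108 = 3^(3 + 1) + 3^3; sub 4 for 3: 4^(4 + 1) + 4^4; = 1280; G_2 = 1280−1 = 1279
step 2: 1279 = 4^(4 + 1) + 3·4^3 + 3·4^2 + 3·4 + 3; sub 5 for 4: 5^(5 + 1) + 3·5^3 + 3·5^2 + 3·5 + 3; = 16093; G_3 = 16093−1 = 16092
step 3: 16092 = 5^(5 + 1) + 3·5^3 + 3·5^2 + 3·5 + 2; sub 6 for 5: 6^(6 + 1) + 3·6^3 + 3·6^2 + 3·6 + 2; = 280712; G_4 = 280712−1 = 280711
step 4: 280711 = 6^(6 + 1) + 3·6^3 + 3·6^2 + 3·6 + 1; sub 7 for 6: 7^(7 + 1) + 3·7^3 + 3·7^2 + 3·7 + 1; = 5765999; G_5 = 5765999−1 = 5765998
step 5: 5765998 = 7^(7 + 1) + 3·7^3 + 3·7^2 + 3·7; sub 8 for 7: 8^(8 + 1) + 3·8^3 + 3·8^2 + 3·8; = 134219480; G_6 = 134219480−1 = 134219479
step 6: 134219479 = 8^(8 + 1) + 3·8^3 + 3·8^2 + 2·8 + 7; sub 9 for 8: 9^(9 + 1) + 3·9^3 + 3·9^2 + 2·9 + 7; = 3486786856; G_7 = 3486786856−1 = 3486786855
step 7: 3486786855 = 9^(9 + 1) + 3·9^3 + 3·9^2 + 2·9 + 6; sub 10 for 9: 10^(10 + 1) + 3·10^3 + 3·10^2 + 2·10 + 6; = 100000003326; G_8 = 100000003326−1 = 100000003325
step 8: 100000003325 = 10^(10 + 1) + 3·10^3 + 3·10^2 + 2·10 + 5; sub 11 for 10: 11^(11 + 1) + 3·11^3 + 3·11^2 + 2·11 + 5; = 3138428381104; G_9 = 3138428381104−1 = 3138428381103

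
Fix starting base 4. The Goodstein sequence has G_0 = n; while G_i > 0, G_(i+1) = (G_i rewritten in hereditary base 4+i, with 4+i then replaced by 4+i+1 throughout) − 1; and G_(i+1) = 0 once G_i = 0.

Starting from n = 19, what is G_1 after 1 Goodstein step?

27

G_0 = 19. HB_4(19) = 4^2 + 3. Bump = 28. G_1 = 27.
G_1 = 27. HB_5(27) = 5^2 + 2. Bump = 38. G_2 = 37.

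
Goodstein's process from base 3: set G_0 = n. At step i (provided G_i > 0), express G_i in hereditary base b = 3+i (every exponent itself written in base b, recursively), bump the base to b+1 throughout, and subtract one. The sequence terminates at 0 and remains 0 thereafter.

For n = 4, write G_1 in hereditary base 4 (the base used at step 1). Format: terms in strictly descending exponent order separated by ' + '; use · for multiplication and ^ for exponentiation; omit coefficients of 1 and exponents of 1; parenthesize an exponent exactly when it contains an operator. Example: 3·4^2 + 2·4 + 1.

i=0: 4 = 3 + 1 (b=3); 3→4: 4 + 1 = 5; 5−1 = 4
i=1: 4 = 4 (b=4); 4→5: 5 = 5; 5−1 = 4

4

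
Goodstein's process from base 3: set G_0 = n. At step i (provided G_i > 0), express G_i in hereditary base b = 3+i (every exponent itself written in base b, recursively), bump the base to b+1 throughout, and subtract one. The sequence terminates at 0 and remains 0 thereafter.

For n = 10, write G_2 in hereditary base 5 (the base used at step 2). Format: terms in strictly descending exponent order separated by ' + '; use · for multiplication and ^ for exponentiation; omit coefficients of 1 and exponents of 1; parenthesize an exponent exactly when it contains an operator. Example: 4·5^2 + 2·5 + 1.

step 0: 10 = 3^2 + 1; sub 4 for 3: 4^2 + 1; = 17; G_1 = 17−1 = 16
step 1: 16 = 4^2; sub 5 for 4: 5^2; = 25; G_2 = 25−1 = 24

4·5 + 4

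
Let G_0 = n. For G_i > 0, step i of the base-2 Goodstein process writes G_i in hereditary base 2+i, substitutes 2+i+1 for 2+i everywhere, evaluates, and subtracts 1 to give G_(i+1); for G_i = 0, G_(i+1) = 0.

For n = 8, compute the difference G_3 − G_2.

5757

8 —HB2→ 2^(2 + 1) —bump→ 3^(3 + 1) = 81 —(−1)→ 80
80 —HB3→ 2·3^3 + 2·3^2 + 2·3 + 2 —bump→ 2·4^4 + 2·4^2 + 2·4 + 2 = 554 —(−1)→ 553
553 —HB4→ 2·4^4 + 2·4^2 + 2·4 + 1 —bump→ 2·5^5 + 2·5^2 + 2·5 + 1 = 6311 —(−1)→ 6310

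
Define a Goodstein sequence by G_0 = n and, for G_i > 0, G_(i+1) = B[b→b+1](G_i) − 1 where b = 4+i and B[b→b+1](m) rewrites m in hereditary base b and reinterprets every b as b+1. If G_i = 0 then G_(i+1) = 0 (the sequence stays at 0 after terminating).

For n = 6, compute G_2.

6

base 4: 6 = 4 + 2; at 5: 5 + 2 = 7; next = 6
base 5: 6 = 5 + 1; at 6: 6 + 1 = 7; next = 6
base 6: 6 = 6; at 7: 7 = 7; next = 6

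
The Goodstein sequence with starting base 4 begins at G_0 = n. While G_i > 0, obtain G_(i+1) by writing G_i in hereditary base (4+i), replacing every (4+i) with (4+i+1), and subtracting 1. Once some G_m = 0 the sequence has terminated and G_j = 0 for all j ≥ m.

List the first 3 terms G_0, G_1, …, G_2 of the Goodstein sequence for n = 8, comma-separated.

step 0: 8 = 2·4; sub 5 for 4: 2·5; = 10; G_1 = 10−1 = 9
step 1: 9 = 5 + 4; sub 6 for 5: 6 + 4; = 10; G_2 = 10−1 = 9

8, 9, 9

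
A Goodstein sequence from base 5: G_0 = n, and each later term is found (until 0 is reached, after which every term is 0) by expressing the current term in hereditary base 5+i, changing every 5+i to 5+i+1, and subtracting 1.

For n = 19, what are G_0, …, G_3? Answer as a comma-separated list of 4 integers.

19 —HB5→ 3·5 + 4 —bump→ 3·6 + 4 = 22 —(−1)→ 21
21 —HB6→ 3·6 + 3 —bump→ 3·7 + 3 = 24 —(−1)→ 23
23 —HB7→ 3·7 + 2 —bump→ 3·8 + 2 = 26 —(−1)→ 25

19, 21, 23, 25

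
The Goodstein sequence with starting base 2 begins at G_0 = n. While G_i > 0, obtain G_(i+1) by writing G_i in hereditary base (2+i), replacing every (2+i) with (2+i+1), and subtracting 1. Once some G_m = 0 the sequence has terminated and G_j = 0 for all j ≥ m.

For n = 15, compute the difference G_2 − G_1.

G_0=15  [base 2] 2^(2 + 1) + 2^2 + 2 + 1  →[2↦3]→  3^(3 + 1) + 3^3 + 3 + 1 = 112  −1 ⇒ G_1=111
G_1=111  [base 3] 3^(3 + 1) + 3^3 + 3  →[3↦4]→  4^(4 + 1) + 4^4 + 4 = 1284  −1 ⇒ G_2=1283

1172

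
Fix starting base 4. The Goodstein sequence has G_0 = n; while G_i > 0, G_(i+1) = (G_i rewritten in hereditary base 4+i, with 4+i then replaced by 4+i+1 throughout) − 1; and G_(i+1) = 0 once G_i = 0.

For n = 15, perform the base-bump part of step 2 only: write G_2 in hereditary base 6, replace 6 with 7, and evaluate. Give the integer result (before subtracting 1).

step 0: 15 = 3·4 + 3; sub 5 for 4: 3·5 + 3; = 18; G_1 = 18−1 = 17
step 1: 17 = 3·5 + 2; sub 6 for 5: 3·6 + 2; = 20; G_2 = 20−1 = 19
step 2: 19 = 3·6 + 1; sub 7 for 6: 3·7 + 1; = 22; G_3 = 22−1 = 21

22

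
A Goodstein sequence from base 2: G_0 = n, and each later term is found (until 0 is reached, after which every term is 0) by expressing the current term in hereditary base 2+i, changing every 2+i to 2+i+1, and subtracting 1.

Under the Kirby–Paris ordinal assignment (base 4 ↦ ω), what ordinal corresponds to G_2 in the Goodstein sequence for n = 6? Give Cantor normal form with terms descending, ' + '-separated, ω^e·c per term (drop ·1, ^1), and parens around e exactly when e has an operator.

G_0=6  [base 2] 2^2 + 2  →[2↦3]→  3^3 + 3 = 30  −1 ⇒ G_1=29
G_1=29  [base 3] 3^3 + 2  →[3↦4]→  4^4 + 2 = 258  −1 ⇒ G_2=257

ω^ω + 1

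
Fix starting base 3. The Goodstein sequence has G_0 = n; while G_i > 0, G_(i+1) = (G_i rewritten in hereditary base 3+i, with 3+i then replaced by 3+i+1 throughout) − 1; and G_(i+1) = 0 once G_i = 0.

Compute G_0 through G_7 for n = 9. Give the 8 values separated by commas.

i=0: 9 = 3^2 (b=3); 3→4: 4^2 = 16; 16−1 = 15
i=1: 15 = 3·4 + 3 (b=4); 4→5: 3·5 + 3 = 18; 18−1 = 17
i=2: 17 = 3·5 + 2 (b=5); 5→6: 3·6 + 2 = 20; 20−1 = 19
i=3: 19 = 3·6 + 1 (b=6); 6→7: 3·7 + 1 = 22; 22−1 = 21
i=4: 21 = 3·7 (b=7); 7→8: 3·8 = 24; 24−1 = 23
i=5: 23 = 2·8 + 7 (b=8); 8→9: 2·9 + 7 = 25; 25−1 = 24
i=6: 24 = 2·9 + 6 (b=9); 9→10: 2·10 + 6 = 26; 26−1 = 25

9, 15, 17, 19, 21, 23, 24, 25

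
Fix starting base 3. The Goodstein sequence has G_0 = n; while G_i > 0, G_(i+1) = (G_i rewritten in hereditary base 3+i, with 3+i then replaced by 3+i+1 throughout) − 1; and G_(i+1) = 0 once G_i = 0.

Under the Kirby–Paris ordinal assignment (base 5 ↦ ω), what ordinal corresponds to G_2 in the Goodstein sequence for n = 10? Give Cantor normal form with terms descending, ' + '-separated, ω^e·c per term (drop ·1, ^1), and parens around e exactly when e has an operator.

ω·4 + 4

G_0=10  [base 3] 3^2 + 1  →[3↦4]→  4^2 + 1 = 17  −1 ⇒ G_1=16
G_1=16  [base 4] 4^2  →[4↦5]→  5^2 = 25  −1 ⇒ G_2=24
G_2=24  [base 5] 4·5 + 4  →[5↦6]→  4·6 + 4 = 28  −1 ⇒ G_3=27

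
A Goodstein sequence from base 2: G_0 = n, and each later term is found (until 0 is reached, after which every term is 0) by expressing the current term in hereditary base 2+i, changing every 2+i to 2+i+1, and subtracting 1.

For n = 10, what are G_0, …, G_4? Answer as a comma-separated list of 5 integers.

10, 83, 1025, 15625, 279935

(0) 10|_2 = 2^(2 + 1) + 2 ↦ 3^(3 + 1) + 3|_3 = 84 ⇒ 83
(1) 83|_3 = 3^(3 + 1) + 2 ↦ 4^(4 + 1) + 2|_4 = 1026 ⇒ 1025
(2) 1025|_4 = 4^(4 + 1) + 1 ↦ 5^(5 + 1) + 1|_5 = 15626 ⇒ 15625
(3) 15625|_5 = 5^(5 + 1) ↦ 6^(6 + 1)|_6 = 279936 ⇒ 279935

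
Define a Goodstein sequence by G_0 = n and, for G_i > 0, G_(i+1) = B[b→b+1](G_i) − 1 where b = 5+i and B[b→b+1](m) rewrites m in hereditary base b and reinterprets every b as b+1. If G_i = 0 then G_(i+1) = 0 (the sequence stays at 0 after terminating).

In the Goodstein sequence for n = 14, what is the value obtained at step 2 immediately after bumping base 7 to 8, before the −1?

step 0: 14 = 2·5 + 4; sub 6 for 5: 2·6 + 4; = 16; G_1 = 16−1 = 15
step 1: 15 = 2·6 + 3; sub 7 for 6: 2·7 + 3; = 17; G_2 = 17−1 = 16
step 2: 16 = 2·7 + 2; sub 8 for 7: 2·8 + 2; = 18; G_3 = 18−1 = 17

18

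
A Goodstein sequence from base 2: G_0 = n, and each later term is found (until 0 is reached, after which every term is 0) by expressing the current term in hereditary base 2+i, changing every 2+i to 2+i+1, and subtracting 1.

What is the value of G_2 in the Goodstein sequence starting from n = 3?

i=0: 3 = 2 + 1 (b=2); 2→3: 3 + 1 = 4; 4−1 = 3
i=1: 3 = 3 (b=3); 3→4: 4 = 4; 4−1 = 3

3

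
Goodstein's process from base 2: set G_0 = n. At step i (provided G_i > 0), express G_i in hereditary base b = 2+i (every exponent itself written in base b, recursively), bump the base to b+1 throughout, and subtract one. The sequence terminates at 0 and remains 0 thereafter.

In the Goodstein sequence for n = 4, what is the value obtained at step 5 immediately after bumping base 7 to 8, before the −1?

140

G_0=4  [base 2] 2^2  →[2↦3]→  3^3 = 27  −1 ⇒ G_1=26
G_1=26  [base 3] 2·3^2 + 2·3 + 2  →[3↦4]→  2·4^2 + 2·4 + 2 = 42  −1 ⇒ G_2=41
G_2=41  [base 4] 2·4^2 + 2·4 + 1  →[4↦5]→  2·5^2 + 2·5 + 1 = 61  −1 ⇒ G_3=60
G_3=60  [base 5] 2·5^2 + 2·5  →[5↦6]→  2·6^2 + 2·6 = 84  −1 ⇒ G_4=83
G_4=83  [base 6] 2·6^2 + 6 + 5  →[6↦7]→  2·7^2 + 7 + 5 = 110  −1 ⇒ G_5=109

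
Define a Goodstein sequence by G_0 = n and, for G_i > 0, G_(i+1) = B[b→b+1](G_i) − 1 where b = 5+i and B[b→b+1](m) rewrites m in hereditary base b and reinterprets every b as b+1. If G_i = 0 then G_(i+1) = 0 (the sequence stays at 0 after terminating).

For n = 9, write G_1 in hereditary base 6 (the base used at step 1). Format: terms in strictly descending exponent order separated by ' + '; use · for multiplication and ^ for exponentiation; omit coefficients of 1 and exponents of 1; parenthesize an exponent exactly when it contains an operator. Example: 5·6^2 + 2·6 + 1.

6 + 3

G_0 = 9. HB_5(9) = 5 + 4. Bump = 10. G_1 = 9.
G_1 = 9. HB_6(9) = 6 + 3. Bump = 10. G_2 = 9.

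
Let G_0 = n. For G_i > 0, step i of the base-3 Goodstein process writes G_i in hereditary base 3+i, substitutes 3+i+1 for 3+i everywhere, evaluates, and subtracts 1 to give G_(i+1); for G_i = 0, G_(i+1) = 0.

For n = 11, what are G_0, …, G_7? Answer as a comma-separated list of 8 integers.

[0] 11 ≡ 3^2 + 2 (base 3). Lift 4: 18. −1: 17.
[1] 17 ≡ 4^2 + 1 (base 4). Lift 5: 26. −1: 25.
[2] 25 ≡ 5^2 (base 5). Lift 6: 36. −1: 35.
[3] 35 ≡ 5·6 + 5 (base 6). Lift 7: 40. −1: 39.
[4] 39 ≡ 5·7 + 4 (base 7). Lift 8: 44. −1: 43.
[5] 43 ≡ 5·8 + 3 (base 8). Lift 9: 48. −1: 47.
[6] 47 ≡ 5·9 + 2 (base 9). Lift 10: 52. −1: 51.

11, 17, 25, 35, 39, 43, 47, 51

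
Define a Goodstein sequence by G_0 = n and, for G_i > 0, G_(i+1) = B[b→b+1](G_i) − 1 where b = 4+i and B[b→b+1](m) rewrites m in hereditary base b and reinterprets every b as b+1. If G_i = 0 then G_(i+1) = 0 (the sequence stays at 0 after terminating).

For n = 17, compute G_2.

step 0: 17 = 4^2 + 1; sub 5 for 4: 5^2 + 1; = 26; G_1 = 26−1 = 25
step 1: 25 = 5^2; sub 6 for 5: 6^2; = 36; G_2 = 36−1 = 35

35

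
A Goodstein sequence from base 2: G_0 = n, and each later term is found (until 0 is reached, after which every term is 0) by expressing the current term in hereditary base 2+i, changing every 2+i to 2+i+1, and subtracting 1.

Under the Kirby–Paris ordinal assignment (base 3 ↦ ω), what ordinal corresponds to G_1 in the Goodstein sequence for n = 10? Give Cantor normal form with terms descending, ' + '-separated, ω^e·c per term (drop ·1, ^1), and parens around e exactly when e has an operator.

base 2: 10 = 2^(2 + 1) + 2; at 3: 3^(3 + 1) + 3 = 84; next = 83
base 3: 83 = 3^(3 + 1) + 2; at 4: 4^(4 + 1) + 2 = 1026; next = 1025

ω^(ω + 1) + 2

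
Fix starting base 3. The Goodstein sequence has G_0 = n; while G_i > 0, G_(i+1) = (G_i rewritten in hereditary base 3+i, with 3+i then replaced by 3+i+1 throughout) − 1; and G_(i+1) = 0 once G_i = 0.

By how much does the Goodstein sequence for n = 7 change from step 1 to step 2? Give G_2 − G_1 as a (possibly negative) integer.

(0) 7|_3 = 2·3 + 1 ↦ 2·4 + 1|_4 = 9 ⇒ 8
(1) 8|_4 = 2·4 ↦ 2·5|_5 = 10 ⇒ 9

1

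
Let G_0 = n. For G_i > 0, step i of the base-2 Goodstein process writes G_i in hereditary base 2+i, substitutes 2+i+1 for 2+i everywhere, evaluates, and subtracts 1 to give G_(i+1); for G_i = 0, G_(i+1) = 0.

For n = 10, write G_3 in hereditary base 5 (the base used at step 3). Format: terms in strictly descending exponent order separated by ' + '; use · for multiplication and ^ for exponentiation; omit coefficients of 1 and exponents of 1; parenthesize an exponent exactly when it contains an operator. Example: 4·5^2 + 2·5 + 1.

5^(5 + 1)

G_0 = 10. HB_2(10) = 2^(2 + 1) + 2. Bump = 84. G_1 = 83.
G_1 = 83. HB_3(83) = 3^(3 + 1) + 2. Bump = 1026. G_2 = 1025.
G_2 = 1025. HB_4(1025) = 4^(4 + 1) + 1. Bump = 15626. G_3 = 15625.
G_3 = 15625. HB_5(15625) = 5^(5 + 1). Bump = 279936. G_4 = 279935.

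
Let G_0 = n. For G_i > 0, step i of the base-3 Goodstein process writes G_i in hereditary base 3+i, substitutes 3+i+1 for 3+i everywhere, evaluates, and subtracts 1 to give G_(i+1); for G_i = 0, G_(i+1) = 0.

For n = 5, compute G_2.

base 3: 5 = 3 + 2; at 4: 4 + 2 = 6; next = 5
base 4: 5 = 4 + 1; at 5: 5 + 1 = 6; next = 5

5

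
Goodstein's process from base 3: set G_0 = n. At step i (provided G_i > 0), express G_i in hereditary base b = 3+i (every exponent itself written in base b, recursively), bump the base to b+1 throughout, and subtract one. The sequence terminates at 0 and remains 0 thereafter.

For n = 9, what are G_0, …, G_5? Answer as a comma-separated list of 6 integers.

[0] 9 ≡ 3^2 (base 3). Lift 4: 16. −1: 15.
[1] 15 ≡ 3·4 + 3 (base 4). Lift 5: 18. −1: 17.
[2] 17 ≡ 3·5 + 2 (base 5). Lift 6: 20. −1: 19.
[3] 19 ≡ 3·6 + 1 (base 6). Lift 7: 22. −1: 21.
[4] 21 ≡ 3·7 (base 7). Lift 8: 24. −1: 23.

9, 15, 17, 19, 21, 23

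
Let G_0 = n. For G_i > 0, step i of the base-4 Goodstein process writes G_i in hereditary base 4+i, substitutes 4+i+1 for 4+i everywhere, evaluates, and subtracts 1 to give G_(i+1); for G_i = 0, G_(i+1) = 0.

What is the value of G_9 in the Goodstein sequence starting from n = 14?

26

G_0 = 14. HB_4(14) = 3·4 + 2. Bump = 17. G_1 = 16.
G_1 = 16. HB_5(16) = 3·5 + 1. Bump = 19. G_2 = 18.
G_2 = 18. HB_6(18) = 3·6. Bump = 21. G_3 = 20.
G_3 = 20. HB_7(20) = 2·7 + 6. Bump = 22. G_4 = 21.
G_4 = 21. HB_8(21) = 2·8 + 5. Bump = 23. G_5 = 22.
G_5 = 22. HB_9(22) = 2·9 + 4. Bump = 24. G_6 = 23.
G_6 = 23. HB_10(23) = 2·10 + 3. Bump = 25. G_7 = 24.
G_7 = 24. HB_11(24) = 2·11 + 2. Bump = 26. G_8 = 25.
G_8 = 25. HB_12(25) = 2·12 + 1. Bump = 27. G_9 = 26.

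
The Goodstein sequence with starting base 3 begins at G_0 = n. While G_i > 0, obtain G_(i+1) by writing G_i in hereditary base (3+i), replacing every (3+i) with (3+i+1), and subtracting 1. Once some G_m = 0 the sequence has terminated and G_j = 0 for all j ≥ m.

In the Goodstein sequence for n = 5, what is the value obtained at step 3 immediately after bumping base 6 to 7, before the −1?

base 3: 5 = 3 + 2; at 4: 4 + 2 = 6; next = 5
base 4: 5 = 4 + 1; at 5: 5 + 1 = 6; next = 5
base 5: 5 = 5; at 6: 6 = 6; next = 5
base 6: 5 = 5; at 7: 5 = 5; next = 4

5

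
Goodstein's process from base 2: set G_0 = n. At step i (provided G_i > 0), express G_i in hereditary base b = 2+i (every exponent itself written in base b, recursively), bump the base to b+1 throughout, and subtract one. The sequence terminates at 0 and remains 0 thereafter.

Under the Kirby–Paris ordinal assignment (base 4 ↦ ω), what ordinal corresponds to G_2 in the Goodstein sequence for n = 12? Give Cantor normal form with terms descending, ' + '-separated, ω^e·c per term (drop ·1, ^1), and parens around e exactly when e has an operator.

step 0: 12 = 2^(2 + 1) + 2^2; sub 3 for 2: 3^(3 + 1) + 3^3; = 108; G_1 = 108−1 = 107
step 1: 107 = 3^(3 + 1) + 2·3^2 + 2·3 + 2; sub 4 for 3: 4^(4 + 1) + 2·4^2 + 2·4 + 2; = 1066; G_2 = 1066−1 = 1065
step 2: 1065 = 4^(4 + 1) + 2·4^2 + 2·4 + 1; sub 5 for 4: 5^(5 + 1) + 2·5^2 + 2·5 + 1; = 15686; G_3 = 15686−1 = 15685

ω^(ω + 1) + ω^2·2 + ω·2 + 1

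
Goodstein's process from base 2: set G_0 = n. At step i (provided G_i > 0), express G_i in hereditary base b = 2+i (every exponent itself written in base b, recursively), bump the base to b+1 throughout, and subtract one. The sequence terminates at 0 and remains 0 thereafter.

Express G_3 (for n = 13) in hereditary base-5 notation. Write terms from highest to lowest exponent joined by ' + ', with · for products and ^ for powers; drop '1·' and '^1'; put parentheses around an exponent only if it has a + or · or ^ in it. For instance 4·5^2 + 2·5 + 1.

5^(5 + 1) + 3·5^3 + 3·5^2 + 3·5 + 2

(0) 13|_2 = 2^(2 + 1) + 2^2 + 1 ↦ 3^(3 + 1) + 3^3 + 1|_3 = 109 ⇒ 108
(1) 108|_3 = 3^(3 + 1) + 3^3 ↦ 4^(4 + 1) + 4^4|_4 = 1280 ⇒ 1279
(2) 1279|_4 = 4^(4 + 1) + 3·4^3 + 3·4^2 + 3·4 + 3 ↦ 5^(5 + 1) + 3·5^3 + 3·5^2 + 3·5 + 3|_5 = 16093 ⇒ 16092
(3) 16092|_5 = 5^(5 + 1) + 3·5^3 + 3·5^2 + 3·5 + 2 ↦ 6^(6 + 1) + 3·6^3 + 3·6^2 + 3·6 + 2|_6 = 280712 ⇒ 280711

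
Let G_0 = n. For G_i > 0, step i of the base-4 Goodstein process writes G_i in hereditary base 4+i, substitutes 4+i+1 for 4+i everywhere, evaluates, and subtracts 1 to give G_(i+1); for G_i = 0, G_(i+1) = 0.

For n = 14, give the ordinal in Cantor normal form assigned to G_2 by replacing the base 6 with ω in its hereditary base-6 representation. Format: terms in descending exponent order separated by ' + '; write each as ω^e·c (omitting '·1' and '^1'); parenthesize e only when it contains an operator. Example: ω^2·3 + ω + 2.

base 4: 14 = 3·4 + 2; at 5: 3·5 + 2 = 17; next = 16
base 5: 16 = 3·5 + 1; at 6: 3·6 + 1 = 19; next = 18

ω·3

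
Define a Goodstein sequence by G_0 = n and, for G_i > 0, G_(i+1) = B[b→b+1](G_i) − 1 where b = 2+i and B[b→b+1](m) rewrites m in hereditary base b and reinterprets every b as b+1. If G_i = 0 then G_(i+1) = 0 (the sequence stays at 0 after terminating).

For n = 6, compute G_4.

6 —HB2→ 2^2 + 2 —bump→ 3^3 + 3 = 30 —(−1)→ 29
29 —HB3→ 3^3 + 2 —bump→ 4^4 + 2 = 258 —(−1)→ 257
257 —HB4→ 4^4 + 1 —bump→ 5^5 + 1 = 3126 —(−1)→ 3125
3125 —HB5→ 5^5 —bump→ 6^6 = 46656 —(−1)→ 46655
46655 —HB6→ 5·6^5 + 5·6^4 + 5·6^3 + 5·6^2 + 5·6 + 5 —bump→ 5·7^5 + 5·7^4 + 5·7^3 + 5·7^2 + 5·7 + 5 = 98040 —(−1)→ 98039

46655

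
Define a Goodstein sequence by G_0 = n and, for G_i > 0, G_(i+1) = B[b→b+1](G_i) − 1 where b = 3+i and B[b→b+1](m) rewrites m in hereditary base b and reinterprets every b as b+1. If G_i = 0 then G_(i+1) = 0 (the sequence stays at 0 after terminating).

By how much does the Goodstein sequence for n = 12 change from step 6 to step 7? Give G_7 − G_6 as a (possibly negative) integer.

step 0: 12 = 3^2 + 3; sub 4 for 3: 4^2 + 4; = 20; G_1 = 20−1 = 19
step 1: 19 = 4^2 + 3; sub 5 for 4: 5^2 + 3; = 28; G_2 = 28−1 = 27
step 2: 27 = 5^2 + 2; sub 6 for 5: 6^2 + 2; = 38; G_3 = 38−1 = 37
step 3: 37 = 6^2 + 1; sub 7 for 6: 7^2 + 1; = 50; G_4 = 50−1 = 49
step 4: 49 = 7^2; sub 8 for 7: 8^2; = 64; G_5 = 64−1 = 63
step 5: 63 = 7·8 + 7; sub 9 for 8: 7·9 + 7; = 70; G_6 = 70−1 = 69
step 6: 69 = 7·9 + 6; sub 10 for 9: 7·10 + 6; = 76; G_7 = 76−1 = 75

6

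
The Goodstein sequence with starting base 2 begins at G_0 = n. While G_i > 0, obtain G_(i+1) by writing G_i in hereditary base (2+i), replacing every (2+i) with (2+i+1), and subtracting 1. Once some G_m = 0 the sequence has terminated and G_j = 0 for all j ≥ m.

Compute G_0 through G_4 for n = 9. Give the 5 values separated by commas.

9, 81, 1023, 9842, 140743

G_0=9  [base 2] 2^(2 + 1) + 1  →[2↦3]→  3^(3 + 1) + 1 = 82  −1 ⇒ G_1=81
G_1=81  [base 3] 3^(3 + 1)  →[3↦4]→  4^(4 + 1) = 1024  −1 ⇒ G_2=1023
G_2=1023  [base 4] 3·4^4 + 3·4^3 + 3·4^2 + 3·4 + 3  →[4↦5]→  3·5^5 + 3·5^3 + 3·5^2 + 3·5 + 3 = 9843  −1 ⇒ G_3=9842
G_3=9842  [base 5] 3·5^5 + 3·5^3 + 3·5^2 + 3·5 + 2  →[5↦6]→  3·6^6 + 3·6^3 + 3·6^2 + 3·6 + 2 = 140744  −1 ⇒ G_4=140743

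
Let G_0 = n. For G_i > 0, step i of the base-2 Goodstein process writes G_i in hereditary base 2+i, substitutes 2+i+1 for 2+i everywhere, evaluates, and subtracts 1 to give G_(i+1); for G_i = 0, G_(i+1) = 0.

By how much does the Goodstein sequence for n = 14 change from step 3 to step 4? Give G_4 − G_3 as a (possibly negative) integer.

307841

G_0=14  [base 2] 2^(2 + 1) + 2^2 + 2  →[2↦3]→  3^(3 + 1) + 3^3 + 3 = 111  −1 ⇒ G_1=110
G_1=110  [base 3] 3^(3 + 1) + 3^3 + 2  →[3↦4]→  4^(4 + 1) + 4^4 + 2 = 1282  −1 ⇒ G_2=1281
G_2=1281  [base 4] 4^(4 + 1) + 4^4 + 1  →[4↦5]→  5^(5 + 1) + 5^5 + 1 = 18751  −1 ⇒ G_3=18750
G_3=18750  [base 5] 5^(5 + 1) + 5^5  →[5↦6]→  6^(6 + 1) + 6^6 = 326592  −1 ⇒ G_4=326591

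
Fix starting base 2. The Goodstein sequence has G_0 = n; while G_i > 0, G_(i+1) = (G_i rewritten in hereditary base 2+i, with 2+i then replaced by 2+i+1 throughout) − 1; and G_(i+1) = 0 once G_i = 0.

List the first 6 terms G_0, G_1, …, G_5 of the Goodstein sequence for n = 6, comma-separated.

6 —HB2→ 2^2 + 2 —bump→ 3^3 + 3 = 30 —(−1)→ 29
29 —HB3→ 3^3 + 2 —bump→ 4^4 + 2 = 258 —(−1)→ 257
257 —HB4→ 4^4 + 1 —bump→ 5^5 + 1 = 3126 —(−1)→ 3125
3125 —HB5→ 5^5 —bump→ 6^6 = 46656 —(−1)→ 46655
46655 —HB6→ 5·6^5 + 5·6^4 + 5·6^3 + 5·6^2 + 5·6 + 5 —bump→ 5·7^5 + 5·7^4 + 5·7^3 + 5·7^2 + 5·7 + 5 = 98040 —(−1)→ 98039

6, 29, 257, 3125, 46655, 98039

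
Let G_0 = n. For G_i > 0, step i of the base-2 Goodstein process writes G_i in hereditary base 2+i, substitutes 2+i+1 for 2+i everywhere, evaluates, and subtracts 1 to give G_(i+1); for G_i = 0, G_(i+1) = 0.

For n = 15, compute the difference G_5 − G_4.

6261751

15 —HB2→ 2^(2 + 1) + 2^2 + 2 + 1 —bump→ 3^(3 + 1) + 3^3 + 3 + 1 = 112 —(−1)→ 111
111 —HB3→ 3^(3 + 1) + 3^3 + 3 —bump→ 4^(4 + 1) + 4^4 + 4 = 1284 —(−1)→ 1283
1283 —HB4→ 4^(4 + 1) + 4^4 + 3 —bump→ 5^(5 + 1) + 5^5 + 3 = 18753 —(−1)→ 18752
18752 —HB5→ 5^(5 + 1) + 5^5 + 2 —bump→ 6^(6 + 1) + 6^6 + 2 = 326594 —(−1)→ 326593
326593 —HB6→ 6^(6 + 1) + 6^6 + 1 —bump→ 7^(7 + 1) + 7^7 + 1 = 6588345 —(−1)→ 6588344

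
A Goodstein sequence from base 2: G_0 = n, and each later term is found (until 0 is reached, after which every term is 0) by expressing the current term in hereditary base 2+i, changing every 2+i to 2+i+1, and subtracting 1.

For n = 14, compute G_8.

step 0: 14 = 2^(2 + 1) + 2^2 + 2; sub 3 for 2: 3^(3 + 1) + 3^3 + 3; = 111; G_1 = 111−1 = 110
step 1: 110 = 3^(3 + 1) + 3^3 + 2; sub 4 for 3: 4^(4 + 1) + 4^4 + 2; = 1282; G_2 = 1282−1 = 1281
step 2: 1281 = 4^(4 + 1) + 4^4 + 1; sub 5 for 4: 5^(5 + 1) + 5^5 + 1; = 18751; G_3 = 18751−1 = 18750
step 3: 18750 = 5^(5 + 1) + 5^5; sub 6 for 5: 6^(6 + 1) + 6^6; = 326592; G_4 = 326592−1 = 326591
step 4: 326591 = 6^(6 + 1) + 5·6^5 + 5·6^4 + 5·6^3 + 5·6^2 + 5·6 + 5; sub 7 for 6: 7^(7 + 1) + 5·7^5 + 5·7^4 + 5·7^3 + 5·7^2 + 5·7 + 5; = 5862841; G_5 = 5862841−1 = 5862840
step 5: 5862840 = 7^(7 + 1) + 5·7^5 + 5·7^4 + 5·7^3 + 5·7^2 + 5·7 + 4; sub 8 for 7: 8^(8 + 1) + 5·8^5 + 5·8^4 + 5·8^3 + 5·8^2 + 5·8 + 4; = 134404972; G_6 = 134404972−1 = 134404971
step 6: 134404971 = 8^(8 + 1) + 5·8^5 + 5·8^4 + 5·8^3 + 5·8^2 + 5·8 + 3; sub 9 for 8: 9^(9 + 1) + 5·9^5 + 5·9^4 + 5·9^3 + 5·9^2 + 5·9 + 3; = 3487116549; G_7 = 3487116549−1 = 3487116548
step 7: 3487116548 = 9^(9 + 1) + 5·9^5 + 5·9^4 + 5·9^3 + 5·9^2 + 5·9 + 2; sub 10 for 9: 10^(10 + 1) + 5·10^5 + 5·10^4 + 5·10^3 + 5·10^2 + 5·10 + 2; = 100000555552; G_8 = 100000555552−1 = 100000555551

100000555551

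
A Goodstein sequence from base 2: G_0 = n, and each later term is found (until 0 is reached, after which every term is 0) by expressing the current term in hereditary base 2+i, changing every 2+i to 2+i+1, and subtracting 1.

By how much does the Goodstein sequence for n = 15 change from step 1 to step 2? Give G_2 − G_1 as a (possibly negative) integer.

G_0=15  [base 2] 2^(2 + 1) + 2^2 + 2 + 1  →[2↦3]→  3^(3 + 1) + 3^3 + 3 + 1 = 112  −1 ⇒ G_1=111
G_1=111  [base 3] 3^(3 + 1) + 3^3 + 3  →[3↦4]→  4^(4 + 1) + 4^4 + 4 = 1284  −1 ⇒ G_2=1283

1172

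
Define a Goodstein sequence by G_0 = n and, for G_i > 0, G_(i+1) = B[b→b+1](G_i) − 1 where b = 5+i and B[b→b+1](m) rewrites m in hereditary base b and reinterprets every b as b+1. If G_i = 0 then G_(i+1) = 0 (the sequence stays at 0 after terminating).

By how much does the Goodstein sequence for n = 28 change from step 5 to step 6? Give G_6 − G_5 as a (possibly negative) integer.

7

step 0: 28 = 5^2 + 3; sub 6 for 5: 6^2 + 3; = 39; G_1 = 39−1 = 38
step 1: 38 = 6^2 + 2; sub 7 for 6: 7^2 + 2; = 51; G_2 = 51−1 = 50
step 2: 50 = 7^2 + 1; sub 8 for 7: 8^2 + 1; = 65; G_3 = 65−1 = 64
step 3: 64 = 8^2; sub 9 for 8: 9^2; = 81; G_4 = 81−1 = 80
step 4: 80 = 8·9 + 8; sub 10 for 9: 8·10 + 8; = 88; G_5 = 88−1 = 87
step 5: 87 = 8·10 + 7; sub 11 for 10: 8·11 + 7; = 95; G_6 = 95−1 = 94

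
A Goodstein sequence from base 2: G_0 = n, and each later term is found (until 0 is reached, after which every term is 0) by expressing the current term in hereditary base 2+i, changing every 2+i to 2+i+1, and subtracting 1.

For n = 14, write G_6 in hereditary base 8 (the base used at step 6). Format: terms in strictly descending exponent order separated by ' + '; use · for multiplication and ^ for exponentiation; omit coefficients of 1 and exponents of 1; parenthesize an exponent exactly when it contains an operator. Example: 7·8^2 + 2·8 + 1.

G_0=14  [base 2] 2^(2 + 1) + 2^2 + 2  →[2↦3]→  3^(3 + 1) + 3^3 + 3 = 111  −1 ⇒ G_1=110
G_1=110  [base 3] 3^(3 + 1) + 3^3 + 2  →[3↦4]→  4^(4 + 1) + 4^4 + 2 = 1282  −1 ⇒ G_2=1281
G_2=1281  [base 4] 4^(4 + 1) + 4^4 + 1  →[4↦5]→  5^(5 + 1) + 5^5 + 1 = 18751  −1 ⇒ G_3=18750
G_3=18750  [base 5] 5^(5 + 1) + 5^5  →[5↦6]→  6^(6 + 1) + 6^6 = 326592  −1 ⇒ G_4=326591
G_4=326591  [base 6] 6^(6 + 1) + 5·6^5 + 5·6^4 + 5·6^3 + 5·6^2 + 5·6 + 5  →[6↦7]→  7^(7 + 1) + 5·7^5 + 5·7^4 + 5·7^3 + 5·7^2 + 5·7 + 5 = 5862841  −1 ⇒ G_5=5862840
G_5=5862840  [base 7] 7^(7 + 1) + 5·7^5 + 5·7^4 + 5·7^3 + 5·7^2 + 5·7 + 4  →[7↦8]→  8^(8 + 1) + 5·8^5 + 5·8^4 + 5·8^3 + 5·8^2 + 5·8 + 4 = 134404972  −1 ⇒ G_6=134404971

8^(8 + 1) + 5·8^5 + 5·8^4 + 5·8^3 + 5·8^2 + 5·8 + 3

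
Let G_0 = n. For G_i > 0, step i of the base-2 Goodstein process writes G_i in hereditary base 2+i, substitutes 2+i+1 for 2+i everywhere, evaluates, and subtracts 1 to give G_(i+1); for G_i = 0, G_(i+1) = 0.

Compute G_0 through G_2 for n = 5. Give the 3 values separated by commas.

G_0=5  [base 2] 2^2 + 1  →[2↦3]→  3^3 + 1 = 28  −1 ⇒ G_1=27
G_1=27  [base 3] 3^3  →[3↦4]→  4^4 = 256  −1 ⇒ G_2=255

5, 27, 255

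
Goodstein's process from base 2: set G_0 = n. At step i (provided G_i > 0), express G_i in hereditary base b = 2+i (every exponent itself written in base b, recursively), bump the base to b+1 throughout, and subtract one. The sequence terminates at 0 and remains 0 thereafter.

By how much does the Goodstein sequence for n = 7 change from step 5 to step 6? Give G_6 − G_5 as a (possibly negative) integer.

15953672

[0] 7 ≡ 2^2 + 2 + 1 (base 2). Lift 3: 31. −1: 30.
[1] 30 ≡ 3^3 + 3 (base 3). Lift 4: 260. −1: 259.
[2] 259 ≡ 4^4 + 3 (base 4). Lift 5: 3128. −1: 3127.
[3] 3127 ≡ 5^5 + 2 (base 5). Lift 6: 46658. −1: 46657.
[4] 46657 ≡ 6^6 + 1 (base 6). Lift 7: 823544. −1: 823543.
[5] 823543 ≡ 7^7 (base 7). Lift 8: 16777216. −1: 16777215.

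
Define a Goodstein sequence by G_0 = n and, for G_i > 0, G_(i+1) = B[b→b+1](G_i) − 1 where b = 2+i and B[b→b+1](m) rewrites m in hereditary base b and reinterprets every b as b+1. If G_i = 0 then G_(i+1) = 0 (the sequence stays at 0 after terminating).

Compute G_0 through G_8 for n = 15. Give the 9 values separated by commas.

15, 111, 1283, 18752, 326593, 6588344, 150994943, 3524450280, 100077777775

base 2: 15 = 2^(2 + 1) + 2^2 + 2 + 1; at 3: 3^(3 + 1) + 3^3 + 3 + 1 = 112; next = 111
base 3: 111 = 3^(3 + 1) + 3^3 + 3; at 4: 4^(4 + 1) + 4^4 + 4 = 1284; next = 1283
base 4: 1283 = 4^(4 + 1) + 4^4 + 3; at 5: 5^(5 + 1) + 5^5 + 3 = 18753; next = 18752
base 5: 18752 = 5^(5 + 1) + 5^5 + 2; at 6: 6^(6 + 1) + 6^6 + 2 = 326594; next = 326593
base 6: 326593 = 6^(6 + 1) + 6^6 + 1; at 7: 7^(7 + 1) + 7^7 + 1 = 6588345; next = 6588344
base 7: 6588344 = 7^(7 + 1) + 7^7; at 8: 8^(8 + 1) + 8^8 = 150994944; next = 150994943
base 8: 150994943 = 8^(8 + 1) + 7·8^7 + 7·8^6 + 7·8^5 + 7·8^4 + 7·8^3 + 7·8^2 + 7·8 + 7; at 9: 9^(9 + 1) + 7·9^7 + 7·9^6 + 7·9^5 + 7·9^4 + 7·9^3 + 7·9^2 + 7·9 + 7 = 3524450281; next = 3524450280
base 9: 3524450280 = 9^(9 + 1) + 7·9^7 + 7·9^6 + 7·9^5 + 7·9^4 + 7·9^3 + 7·9^2 + 7·9 + 6; at 10: 10^(10 + 1) + 7·10^7 + 7·10^6 + 7·10^5 + 7·10^4 + 7·10^3 + 7·10^2 + 7·10 + 6 = 100077777776; next = 100077777775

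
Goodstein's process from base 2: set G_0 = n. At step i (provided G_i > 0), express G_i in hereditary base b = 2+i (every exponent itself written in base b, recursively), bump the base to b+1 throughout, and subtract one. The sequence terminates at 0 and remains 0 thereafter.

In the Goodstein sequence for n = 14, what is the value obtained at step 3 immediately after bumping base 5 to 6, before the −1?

i=0: 14 = 2^(2 + 1) + 2^2 + 2 (b=2); 2→3: 3^(3 + 1) + 3^3 + 3 = 111; 111−1 = 110
i=1: 110 = 3^(3 + 1) + 3^3 + 2 (b=3); 3→4: 4^(4 + 1) + 4^4 + 2 = 1282; 1282−1 = 1281
i=2: 1281 = 4^(4 + 1) + 4^4 + 1 (b=4); 4→5: 5^(5 + 1) + 5^5 + 1 = 18751; 18751−1 = 18750
i=3: 18750 = 5^(5 + 1) + 5^5 (b=5); 5→6: 6^(6 + 1) + 6^6 = 326592; 326592−1 = 326591

326592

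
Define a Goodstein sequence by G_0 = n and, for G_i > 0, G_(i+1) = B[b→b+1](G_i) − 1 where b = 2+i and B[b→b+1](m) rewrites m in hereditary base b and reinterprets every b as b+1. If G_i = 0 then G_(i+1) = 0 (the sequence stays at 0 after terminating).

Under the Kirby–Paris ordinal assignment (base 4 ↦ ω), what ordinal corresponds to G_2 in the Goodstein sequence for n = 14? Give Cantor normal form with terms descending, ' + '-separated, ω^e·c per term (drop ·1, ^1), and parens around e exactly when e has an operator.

G_0 = 14. HB_2(14) = 2^(2 + 1) + 2^2 + 2. Bump = 111. G_1 = 110.
G_1 = 110. HB_3(110) = 3^(3 + 1) + 3^3 + 2. Bump = 1282. G_2 = 1281.
G_2 = 1281. HB_4(1281) = 4^(4 + 1) + 4^4 + 1. Bump = 18751. G_3 = 18750.

ω^(ω + 1) + ω^ω + 1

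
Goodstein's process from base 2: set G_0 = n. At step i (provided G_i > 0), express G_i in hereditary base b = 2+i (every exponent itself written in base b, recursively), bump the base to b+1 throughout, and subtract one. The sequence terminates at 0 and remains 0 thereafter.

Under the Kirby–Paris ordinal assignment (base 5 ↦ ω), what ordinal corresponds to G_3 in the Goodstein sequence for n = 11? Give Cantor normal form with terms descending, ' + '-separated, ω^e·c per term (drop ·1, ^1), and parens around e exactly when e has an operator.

ω^(ω + 1) + 2

i=0: 11 = 2^(2 + 1) + 2 + 1 (b=2); 2→3: 3^(3 + 1) + 3 + 1 = 85; 85−1 = 84
i=1: 84 = 3^(3 + 1) + 3 (b=3); 3→4: 4^(4 + 1) + 4 = 1028; 1028−1 = 1027
i=2: 1027 = 4^(4 + 1) + 3 (b=4); 4→5: 5^(5 + 1) + 3 = 15628; 15628−1 = 15627
i=3: 15627 = 5^(5 + 1) + 2 (b=5); 5→6: 6^(6 + 1) + 2 = 279938; 279938−1 = 279937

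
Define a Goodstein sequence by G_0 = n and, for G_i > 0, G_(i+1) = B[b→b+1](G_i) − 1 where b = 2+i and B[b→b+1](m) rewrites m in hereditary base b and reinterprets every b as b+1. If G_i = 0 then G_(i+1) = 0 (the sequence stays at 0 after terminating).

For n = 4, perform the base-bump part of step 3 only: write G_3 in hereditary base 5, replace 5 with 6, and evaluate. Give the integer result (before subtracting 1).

[0] 4 ≡ 2^2 (base 2). Lift 3: 27. −1: 26.
[1] 26 ≡ 2·3^2 + 2·3 + 2 (base 3). Lift 4: 42. −1: 41.
[2] 41 ≡ 2·4^2 + 2·4 + 1 (base 4). Lift 5: 61. −1: 60.
[3] 60 ≡ 2·5^2 + 2·5 (base 5). Lift 6: 84. −1: 83.

84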